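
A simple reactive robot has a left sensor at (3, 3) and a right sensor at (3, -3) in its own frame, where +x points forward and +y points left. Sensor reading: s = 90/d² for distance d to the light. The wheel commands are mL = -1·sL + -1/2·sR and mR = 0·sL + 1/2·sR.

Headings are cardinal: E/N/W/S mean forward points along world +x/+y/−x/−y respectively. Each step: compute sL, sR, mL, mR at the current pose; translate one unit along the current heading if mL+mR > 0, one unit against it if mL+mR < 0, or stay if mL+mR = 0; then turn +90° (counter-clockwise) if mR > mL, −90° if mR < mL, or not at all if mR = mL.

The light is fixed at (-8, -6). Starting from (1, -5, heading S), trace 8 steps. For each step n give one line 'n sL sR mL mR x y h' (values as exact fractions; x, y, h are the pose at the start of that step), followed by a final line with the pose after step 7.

n=0: pose=(1,-5,S); sL=45/74, sR=9/4; mL=-513/296, mR=9/8; mL+mR=-45/74 → advance -1; mR−mL=423/148 → turn +1·90°
n=1: pose=(1,-4,E); sL=90/169, sR=18/29; mL=-4131/4901, mR=9/29; mL+mR=-90/169 → advance -1; mR−mL=5652/4901 → turn +1·90°
n=2: pose=(0,-4,N); sL=9/5, sR=45/73; mL=-1539/730, mR=45/146; mL+mR=-9/5 → advance -1; mR−mL=882/365 → turn +1·90°
n=3: pose=(0,-5,W); sL=90/29, sR=90/41; mL=-4995/1189, mR=45/41; mL+mR=-90/29 → advance -1; mR−mL=6300/1189 → turn +1·90°
n=4: pose=(1,-5,S); sL=45/74, sR=9/4; mL=-513/296, mR=9/8; mL+mR=-45/74 → advance -1; mR−mL=423/148 → turn +1·90°
n=5: pose=(1,-4,E); sL=90/169, sR=18/29; mL=-4131/4901, mR=9/29; mL+mR=-90/169 → advance -1; mR−mL=5652/4901 → turn +1·90°
n=6: pose=(0,-4,N); sL=9/5, sR=45/73; mL=-1539/730, mR=45/146; mL+mR=-9/5 → advance -1; mR−mL=882/365 → turn +1·90°
n=7: pose=(0,-5,W); sL=90/29, sR=90/41; mL=-4995/1189, mR=45/41; mL+mR=-90/29 → advance -1; mR−mL=6300/1189 → turn +1·90°

0 45/74 9/4 -513/296 9/8 1 -5 S
1 90/169 18/29 -4131/4901 9/29 1 -4 E
2 9/5 45/73 -1539/730 45/146 0 -4 N
3 90/29 90/41 -4995/1189 45/41 0 -5 W
4 45/74 9/4 -513/296 9/8 1 -5 S
5 90/169 18/29 -4131/4901 9/29 1 -4 E
6 9/5 45/73 -1539/730 45/146 0 -4 N
7 90/29 90/41 -4995/1189 45/41 0 -5 W
final 1 -5 S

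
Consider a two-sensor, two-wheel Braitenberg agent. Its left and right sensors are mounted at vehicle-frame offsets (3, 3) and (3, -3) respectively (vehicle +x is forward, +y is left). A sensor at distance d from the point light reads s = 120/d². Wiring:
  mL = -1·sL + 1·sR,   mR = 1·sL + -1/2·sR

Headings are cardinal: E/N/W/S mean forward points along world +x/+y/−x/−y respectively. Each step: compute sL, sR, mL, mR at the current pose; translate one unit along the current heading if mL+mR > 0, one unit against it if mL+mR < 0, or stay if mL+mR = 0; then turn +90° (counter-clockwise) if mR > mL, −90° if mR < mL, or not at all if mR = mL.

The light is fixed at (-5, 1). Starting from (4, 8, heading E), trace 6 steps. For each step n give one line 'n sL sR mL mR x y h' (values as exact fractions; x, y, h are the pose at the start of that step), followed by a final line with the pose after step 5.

0 30/61 3/4 63/244 57/488 4 8 E
1 24/37 24/13 576/481 -132/481 5 8 S
2 60/29 12/13 -432/377 606/377 5 7 W
3 40/51 8/3 32/17 -28/51 4 7 S
4 3 6/5 -9/5 12/5 4 6 W
5 24/25 120/29 2304/725 -804/725 3 6 S
final 3 5 W

n=0: pose=(4,8,E); sL=30/61, sR=3/4; mL=63/244, mR=57/488; mL+mR=3/8 → advance +1; mR−mL=-69/488 → turn -1·90°
n=1: pose=(5,8,S); sL=24/37, sR=24/13; mL=576/481, mR=-132/481; mL+mR=12/13 → advance +1; mR−mL=-708/481 → turn -1·90°
n=2: pose=(5,7,W); sL=60/29, sR=12/13; mL=-432/377, mR=606/377; mL+mR=6/13 → advance +1; mR−mL=1038/377 → turn +1·90°
n=3: pose=(4,7,S); sL=40/51, sR=8/3; mL=32/17, mR=-28/51; mL+mR=4/3 → advance +1; mR−mL=-124/51 → turn -1·90°
n=4: pose=(4,6,W); sL=3, sR=6/5; mL=-9/5, mR=12/5; mL+mR=3/5 → advance +1; mR−mL=21/5 → turn +1·90°
n=5: pose=(3,6,S); sL=24/25, sR=120/29; mL=2304/725, mR=-804/725; mL+mR=60/29 → advance +1; mR−mL=-3108/725 → turn -1·90°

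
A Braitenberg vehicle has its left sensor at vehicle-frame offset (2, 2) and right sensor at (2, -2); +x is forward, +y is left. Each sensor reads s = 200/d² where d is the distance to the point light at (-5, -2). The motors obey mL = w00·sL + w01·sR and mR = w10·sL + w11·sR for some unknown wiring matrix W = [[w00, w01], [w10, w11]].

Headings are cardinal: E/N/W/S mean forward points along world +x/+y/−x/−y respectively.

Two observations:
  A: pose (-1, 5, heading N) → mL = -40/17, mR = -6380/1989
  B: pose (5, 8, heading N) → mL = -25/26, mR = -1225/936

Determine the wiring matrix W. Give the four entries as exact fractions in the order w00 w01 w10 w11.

obs A: pose=(-1,5,N) → sL=40/17, sR=200/117, mL=-40/17, mR=-6380/1989
obs B: pose=(5,8,N) → sL=25/26, sR=25/36, mL=-25/26, mR=-1225/936
sensor matrix S = [[40/17, 200/117], [25/26, 25/36]]; det S = -250/25857
solve [mL_A; mL_B] = S·[w00; w01] and [mR_A; mR_B] = S·[w10; w11]:
  w00 = -1, w01 = 0, w10 = -1, w11 = -1/2

-1 0 -1 -1/2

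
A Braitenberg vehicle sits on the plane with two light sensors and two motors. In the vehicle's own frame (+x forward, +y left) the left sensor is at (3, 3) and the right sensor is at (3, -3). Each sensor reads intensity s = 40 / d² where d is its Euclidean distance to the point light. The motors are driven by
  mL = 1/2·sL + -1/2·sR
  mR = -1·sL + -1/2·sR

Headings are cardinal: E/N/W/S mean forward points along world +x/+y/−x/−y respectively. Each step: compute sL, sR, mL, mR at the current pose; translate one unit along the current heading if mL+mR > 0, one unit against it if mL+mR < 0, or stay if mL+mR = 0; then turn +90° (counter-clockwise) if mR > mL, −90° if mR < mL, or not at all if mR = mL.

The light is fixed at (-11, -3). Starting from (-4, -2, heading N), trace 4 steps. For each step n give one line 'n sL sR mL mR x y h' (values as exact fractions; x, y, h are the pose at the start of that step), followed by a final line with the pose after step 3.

0 5/4 10/29 105/232 -165/116 -4 -2 N
1 40/109 40/109 0 -60/109 -4 -3 E
2 4/9 20/9 -8/9 -14/9 -5 -3 S
3 40/13 8/5 48/65 -252/65 -5 -2 W
final -4 -2 N

n=0: pose=(-4,-2,N); sL=5/4, sR=10/29; mL=105/232, mR=-165/116; mL+mR=-225/232 → advance -1; mR−mL=-15/8 → turn -1·90°
n=1: pose=(-4,-3,E); sL=40/109, sR=40/109; mL=0, mR=-60/109; mL+mR=-60/109 → advance -1; mR−mL=-60/109 → turn -1·90°
n=2: pose=(-5,-3,S); sL=4/9, sR=20/9; mL=-8/9, mR=-14/9; mL+mR=-22/9 → advance -1; mR−mL=-2/3 → turn -1·90°
n=3: pose=(-5,-2,W); sL=40/13, sR=8/5; mL=48/65, mR=-252/65; mL+mR=-204/65 → advance -1; mR−mL=-60/13 → turn -1·90°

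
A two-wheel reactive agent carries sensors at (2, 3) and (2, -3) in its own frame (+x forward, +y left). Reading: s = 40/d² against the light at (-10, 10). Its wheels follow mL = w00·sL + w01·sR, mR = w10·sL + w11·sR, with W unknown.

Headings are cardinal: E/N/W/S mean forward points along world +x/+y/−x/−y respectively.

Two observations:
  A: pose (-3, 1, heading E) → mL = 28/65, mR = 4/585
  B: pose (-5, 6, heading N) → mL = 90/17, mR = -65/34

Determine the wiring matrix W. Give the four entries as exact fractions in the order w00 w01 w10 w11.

1 1/2 -1/2 1

obs A: pose=(-3,1,E) → sL=40/117, sR=8/45, mL=28/65, mR=4/585
obs B: pose=(-5,6,N) → sL=5, sR=10/17, mL=90/17, mR=-65/34
sensor matrix S = [[40/117, 8/45], [5, 10/17]]; det S = -152/221
solve [mL_A; mL_B] = S·[w00; w01] and [mR_A; mR_B] = S·[w10; w11]:
  w00 = 1, w01 = 1/2, w10 = -1/2, w11 = 1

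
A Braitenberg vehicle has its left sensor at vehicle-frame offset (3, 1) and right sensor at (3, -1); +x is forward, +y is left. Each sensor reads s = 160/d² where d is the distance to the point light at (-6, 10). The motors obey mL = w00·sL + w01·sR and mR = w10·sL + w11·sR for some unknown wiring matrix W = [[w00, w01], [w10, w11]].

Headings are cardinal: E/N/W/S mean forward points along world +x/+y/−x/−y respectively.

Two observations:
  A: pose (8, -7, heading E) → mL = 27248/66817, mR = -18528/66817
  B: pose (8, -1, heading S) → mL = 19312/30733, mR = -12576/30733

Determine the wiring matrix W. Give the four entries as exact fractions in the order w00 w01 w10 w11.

obs A: pose=(8,-7,E) → sL=32/109, sR=160/613, mL=27248/66817, mR=-18528/66817
obs B: pose=(8,-1,S) → sL=160/421, sR=32/73, mL=19312/30733, mR=-12576/30733
sensor matrix S = [[32/109, 160/613], [160/421, 32/73]]; det S = 60567552/2053486861
solve [mL_A; mL_B] = S·[w00; w01] and [mR_A; mR_B] = S·[w10; w11]:
  w00 = 1/2, w01 = 1, w10 = -1/2, w11 = -1/2

1/2 1 -1/2 -1/2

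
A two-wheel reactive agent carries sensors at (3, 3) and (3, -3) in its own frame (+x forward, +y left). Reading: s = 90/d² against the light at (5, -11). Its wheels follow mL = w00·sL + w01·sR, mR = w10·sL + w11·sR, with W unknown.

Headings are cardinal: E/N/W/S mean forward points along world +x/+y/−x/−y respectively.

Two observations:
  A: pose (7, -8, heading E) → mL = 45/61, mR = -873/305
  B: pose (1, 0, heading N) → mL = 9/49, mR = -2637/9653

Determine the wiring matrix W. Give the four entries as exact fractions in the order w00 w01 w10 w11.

1/2 0 1/2 -1

obs A: pose=(7,-8,E) → sL=90/61, sR=18/5, mL=45/61, mR=-873/305
obs B: pose=(1,0,N) → sL=18/49, sR=90/197, mL=9/49, mR=-2637/9653
sensor matrix S = [[90/61, 18/5], [18/49, 90/197]]; det S = -1909008/2944165
solve [mL_A; mL_B] = S·[w00; w01] and [mR_A; mR_B] = S·[w10; w11]:
  w00 = 1/2, w01 = 0, w10 = 1/2, w11 = -1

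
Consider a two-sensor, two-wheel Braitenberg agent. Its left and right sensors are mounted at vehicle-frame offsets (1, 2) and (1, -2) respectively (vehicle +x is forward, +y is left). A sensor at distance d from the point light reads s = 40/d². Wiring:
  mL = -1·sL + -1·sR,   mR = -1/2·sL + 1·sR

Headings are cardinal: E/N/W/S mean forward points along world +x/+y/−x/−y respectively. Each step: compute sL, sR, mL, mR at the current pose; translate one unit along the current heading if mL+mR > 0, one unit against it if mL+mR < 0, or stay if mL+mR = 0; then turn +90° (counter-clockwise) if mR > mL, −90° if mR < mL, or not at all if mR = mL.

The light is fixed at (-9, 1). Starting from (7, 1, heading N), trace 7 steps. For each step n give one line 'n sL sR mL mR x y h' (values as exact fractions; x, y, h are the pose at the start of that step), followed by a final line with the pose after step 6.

0 40/197 8/65 -4176/12805 276/12805 7 1 N
1 20/117 20/113 -4600/13221 1210/13221 7 0 W
2 8/73 40/229 -4752/16717 2004/16717 8 0 S
3 5/41 5/41 -10/41 5/82 8 1 E
4 40/197 8/65 -4176/12805 276/12805 7 1 N
5 20/117 20/113 -4600/13221 1210/13221 7 0 W
6 8/73 40/229 -4752/16717 2004/16717 8 0 S
final 8 1 E

n=0: pose=(7,1,N); sL=40/197, sR=8/65; mL=-4176/12805, mR=276/12805; mL+mR=-60/197 → advance -1; mR−mL=4452/12805 → turn +1·90°
n=1: pose=(7,0,W); sL=20/117, sR=20/113; mL=-4600/13221, mR=1210/13221; mL+mR=-10/39 → advance -1; mR−mL=5810/13221 → turn +1·90°
n=2: pose=(8,0,S); sL=8/73, sR=40/229; mL=-4752/16717, mR=2004/16717; mL+mR=-12/73 → advance -1; mR−mL=6756/16717 → turn +1·90°
n=3: pose=(8,1,E); sL=5/41, sR=5/41; mL=-10/41, mR=5/82; mL+mR=-15/82 → advance -1; mR−mL=25/82 → turn +1·90°
n=4: pose=(7,1,N); sL=40/197, sR=8/65; mL=-4176/12805, mR=276/12805; mL+mR=-60/197 → advance -1; mR−mL=4452/12805 → turn +1·90°
n=5: pose=(7,0,W); sL=20/117, sR=20/113; mL=-4600/13221, mR=1210/13221; mL+mR=-10/39 → advance -1; mR−mL=5810/13221 → turn +1·90°
n=6: pose=(8,0,S); sL=8/73, sR=40/229; mL=-4752/16717, mR=2004/16717; mL+mR=-12/73 → advance -1; mR−mL=6756/16717 → turn +1·90°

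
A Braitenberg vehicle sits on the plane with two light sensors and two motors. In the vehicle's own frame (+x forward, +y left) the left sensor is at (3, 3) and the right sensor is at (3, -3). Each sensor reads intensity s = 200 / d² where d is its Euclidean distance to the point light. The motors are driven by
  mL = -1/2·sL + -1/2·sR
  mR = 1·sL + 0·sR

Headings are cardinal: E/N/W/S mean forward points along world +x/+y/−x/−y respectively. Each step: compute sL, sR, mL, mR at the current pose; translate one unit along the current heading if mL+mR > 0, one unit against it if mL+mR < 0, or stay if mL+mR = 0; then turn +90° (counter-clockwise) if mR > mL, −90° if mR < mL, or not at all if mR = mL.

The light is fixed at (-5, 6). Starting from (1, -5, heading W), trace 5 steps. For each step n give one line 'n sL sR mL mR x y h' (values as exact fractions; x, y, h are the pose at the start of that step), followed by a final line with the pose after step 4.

n=0: pose=(1,-5,W); sL=40/41, sR=200/73; mL=-5560/2993, mR=40/41; mL+mR=-2640/2993 → advance -1; mR−mL=8480/2993 → turn +1·90°
n=1: pose=(2,-5,S); sL=25/37, sR=50/53; mL=-3175/3922, mR=25/37; mL+mR=-525/3922 → advance -1; mR−mL=5825/3922 → turn +1·90°
n=2: pose=(2,-4,E); sL=200/149, sR=200/269; mL=-41800/40081, mR=200/149; mL+mR=12000/40081 → advance +1; mR−mL=95600/40081 → turn +1·90°
n=3: pose=(3,-4,N); sL=100/37, sR=20/17; mL=-1220/629, mR=100/37; mL+mR=480/629 → advance +1; mR−mL=2920/629 → turn +1·90°
n=4: pose=(3,-3,W); sL=200/169, sR=200/61; mL=-23000/10309, mR=200/169; mL+mR=-10800/10309 → advance -1; mR−mL=35200/10309 → turn +1·90°

0 40/41 200/73 -5560/2993 40/41 1 -5 W
1 25/37 50/53 -3175/3922 25/37 2 -5 S
2 200/149 200/269 -41800/40081 200/149 2 -4 E
3 100/37 20/17 -1220/629 100/37 3 -4 N
4 200/169 200/61 -23000/10309 200/169 3 -3 W
final 4 -3 S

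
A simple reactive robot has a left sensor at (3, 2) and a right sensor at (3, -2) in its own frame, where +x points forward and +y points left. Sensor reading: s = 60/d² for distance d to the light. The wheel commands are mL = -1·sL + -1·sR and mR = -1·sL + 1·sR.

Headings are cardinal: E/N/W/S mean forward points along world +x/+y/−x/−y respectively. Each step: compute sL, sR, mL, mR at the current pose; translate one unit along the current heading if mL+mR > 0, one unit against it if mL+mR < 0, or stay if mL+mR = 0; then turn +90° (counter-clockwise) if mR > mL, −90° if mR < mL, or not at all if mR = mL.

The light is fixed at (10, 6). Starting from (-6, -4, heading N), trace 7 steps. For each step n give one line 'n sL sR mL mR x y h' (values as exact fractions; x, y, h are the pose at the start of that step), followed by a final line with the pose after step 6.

0 60/373 12/49 -7416/18277 1536/18277 -6 -4 N
1 6/53 30/221 -2916/11713 264/11713 -6 -5 W
2 12/73 12/97 -2040/7081 -288/7081 -5 -5 S
3 15/52 5/24 -155/312 -25/312 -5 -4 E
4 60/373 12/49 -7416/18277 1536/18277 -6 -4 N
5 6/53 30/221 -2916/11713 264/11713 -6 -5 W
6 12/73 12/97 -2040/7081 -288/7081 -5 -5 S
final -5 -4 E

n=0: pose=(-6,-4,N); sL=60/373, sR=12/49; mL=-7416/18277, mR=1536/18277; mL+mR=-120/373 → advance -1; mR−mL=24/49 → turn +1·90°
n=1: pose=(-6,-5,W); sL=6/53, sR=30/221; mL=-2916/11713, mR=264/11713; mL+mR=-12/53 → advance -1; mR−mL=60/221 → turn +1·90°
n=2: pose=(-5,-5,S); sL=12/73, sR=12/97; mL=-2040/7081, mR=-288/7081; mL+mR=-24/73 → advance -1; mR−mL=24/97 → turn +1·90°
n=3: pose=(-5,-4,E); sL=15/52, sR=5/24; mL=-155/312, mR=-25/312; mL+mR=-15/26 → advance -1; mR−mL=5/12 → turn +1·90°
n=4: pose=(-6,-4,N); sL=60/373, sR=12/49; mL=-7416/18277, mR=1536/18277; mL+mR=-120/373 → advance -1; mR−mL=24/49 → turn +1·90°
n=5: pose=(-6,-5,W); sL=6/53, sR=30/221; mL=-2916/11713, mR=264/11713; mL+mR=-12/53 → advance -1; mR−mL=60/221 → turn +1·90°
n=6: pose=(-5,-5,S); sL=12/73, sR=12/97; mL=-2040/7081, mR=-288/7081; mL+mR=-24/73 → advance -1; mR−mL=24/97 → turn +1·90°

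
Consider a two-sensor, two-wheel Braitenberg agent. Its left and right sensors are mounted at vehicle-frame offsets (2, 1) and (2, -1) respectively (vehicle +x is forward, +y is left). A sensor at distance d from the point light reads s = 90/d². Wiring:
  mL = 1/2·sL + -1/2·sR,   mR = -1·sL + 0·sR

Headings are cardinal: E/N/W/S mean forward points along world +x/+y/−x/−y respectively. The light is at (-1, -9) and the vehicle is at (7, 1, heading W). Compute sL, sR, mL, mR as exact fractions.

left sensor world pos  = (5, 0); dL² = 117
right sensor world pos = (5, 2); dR² = 157
sL = 90/117 = 10/13
sR = 90/157 = 90/157
mL = 1/2·sL + -1/2·sR = 200/2041
mR = -1·sL + 0·sR = -10/13

10/13 90/157 200/2041 -10/13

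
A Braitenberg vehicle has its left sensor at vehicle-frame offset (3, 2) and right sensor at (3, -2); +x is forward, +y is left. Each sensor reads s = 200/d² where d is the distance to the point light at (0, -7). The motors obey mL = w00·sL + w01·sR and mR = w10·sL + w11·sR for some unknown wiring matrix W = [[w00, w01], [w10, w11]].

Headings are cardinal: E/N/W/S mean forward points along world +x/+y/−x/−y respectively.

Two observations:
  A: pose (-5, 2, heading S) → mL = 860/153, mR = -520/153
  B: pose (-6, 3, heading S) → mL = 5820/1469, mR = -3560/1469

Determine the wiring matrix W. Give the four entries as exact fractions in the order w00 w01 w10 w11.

1 1/2 -1/2 -1/2

obs A: pose=(-5,2,S) → sL=40/9, sR=40/17, mL=860/153, mR=-520/153
obs B: pose=(-6,3,S) → sL=40/13, sR=200/113, mL=5820/1469, mR=-3560/1469
sensor matrix S = [[40/9, 40/17], [40/13, 200/113]]; det S = 140800/224757
solve [mL_A; mL_B] = S·[w00; w01] and [mR_A; mR_B] = S·[w10; w11]:
  w00 = 1, w01 = 1/2, w10 = -1/2, w11 = -1/2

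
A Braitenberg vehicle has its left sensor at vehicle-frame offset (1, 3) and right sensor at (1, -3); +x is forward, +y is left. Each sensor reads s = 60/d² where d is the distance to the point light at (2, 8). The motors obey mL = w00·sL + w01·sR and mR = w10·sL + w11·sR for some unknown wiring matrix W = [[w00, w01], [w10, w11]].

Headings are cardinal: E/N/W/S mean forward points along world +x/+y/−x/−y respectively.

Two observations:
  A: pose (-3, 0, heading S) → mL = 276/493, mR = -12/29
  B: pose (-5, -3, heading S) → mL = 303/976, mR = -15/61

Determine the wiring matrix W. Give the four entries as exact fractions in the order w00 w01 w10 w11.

obs A: pose=(-3,0,S) → sL=12/17, sR=12/29, mL=276/493, mR=-12/29
obs B: pose=(-5,-3,S) → sL=3/8, sR=15/61, mL=303/976, mR=-15/61
sensor matrix S = [[12/17, 12/29], [3/8, 15/61]]; det S = 1107/60146
solve [mL_A; mL_B] = S·[w00; w01] and [mR_A; mR_B] = S·[w10; w11]:
  w00 = 1/2, w01 = 1/2, w10 = 0, w11 = -1

1/2 1/2 0 -1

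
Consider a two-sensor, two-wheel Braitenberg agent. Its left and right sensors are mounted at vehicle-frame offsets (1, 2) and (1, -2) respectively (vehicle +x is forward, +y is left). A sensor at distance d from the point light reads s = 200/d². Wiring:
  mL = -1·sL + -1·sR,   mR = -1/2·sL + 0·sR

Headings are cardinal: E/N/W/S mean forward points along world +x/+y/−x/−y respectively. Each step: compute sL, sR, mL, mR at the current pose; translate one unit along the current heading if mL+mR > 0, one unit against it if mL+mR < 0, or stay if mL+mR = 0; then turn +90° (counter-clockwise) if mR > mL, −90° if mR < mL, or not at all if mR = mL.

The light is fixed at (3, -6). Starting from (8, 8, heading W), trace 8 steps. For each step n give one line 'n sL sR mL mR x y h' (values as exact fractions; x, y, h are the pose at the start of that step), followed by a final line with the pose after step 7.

0 5/4 25/34 -135/68 -5/8 8 8 W
1 200/233 40/37 -16720/8621 -100/233 9 8 S
2 100/169 100/109 -27800/18421 -50/169 9 9 E
3 40/53 40/61 -4560/3233 -20/53 8 9 N
4 5/4 25/34 -135/68 -5/8 8 8 W
5 200/233 40/37 -16720/8621 -100/233 9 8 S
6 100/169 100/109 -27800/18421 -50/169 9 9 E
7 40/53 40/61 -4560/3233 -20/53 8 9 N
final 8 8 W

n=0: pose=(8,8,W); sL=5/4, sR=25/34; mL=-135/68, mR=-5/8; mL+mR=-355/136 → advance -1; mR−mL=185/136 → turn +1·90°
n=1: pose=(9,8,S); sL=200/233, sR=40/37; mL=-16720/8621, mR=-100/233; mL+mR=-20420/8621 → advance -1; mR−mL=13020/8621 → turn +1·90°
n=2: pose=(9,9,E); sL=100/169, sR=100/109; mL=-27800/18421, mR=-50/169; mL+mR=-33250/18421 → advance -1; mR−mL=22350/18421 → turn +1·90°
n=3: pose=(8,9,N); sL=40/53, sR=40/61; mL=-4560/3233, mR=-20/53; mL+mR=-5780/3233 → advance -1; mR−mL=3340/3233 → turn +1·90°
n=4: pose=(8,8,W); sL=5/4, sR=25/34; mL=-135/68, mR=-5/8; mL+mR=-355/136 → advance -1; mR−mL=185/136 → turn +1·90°
n=5: pose=(9,8,S); sL=200/233, sR=40/37; mL=-16720/8621, mR=-100/233; mL+mR=-20420/8621 → advance -1; mR−mL=13020/8621 → turn +1·90°
n=6: pose=(9,9,E); sL=100/169, sR=100/109; mL=-27800/18421, mR=-50/169; mL+mR=-33250/18421 → advance -1; mR−mL=22350/18421 → turn +1·90°
n=7: pose=(8,9,N); sL=40/53, sR=40/61; mL=-4560/3233, mR=-20/53; mL+mR=-5780/3233 → advance -1; mR−mL=3340/3233 → turn +1·90°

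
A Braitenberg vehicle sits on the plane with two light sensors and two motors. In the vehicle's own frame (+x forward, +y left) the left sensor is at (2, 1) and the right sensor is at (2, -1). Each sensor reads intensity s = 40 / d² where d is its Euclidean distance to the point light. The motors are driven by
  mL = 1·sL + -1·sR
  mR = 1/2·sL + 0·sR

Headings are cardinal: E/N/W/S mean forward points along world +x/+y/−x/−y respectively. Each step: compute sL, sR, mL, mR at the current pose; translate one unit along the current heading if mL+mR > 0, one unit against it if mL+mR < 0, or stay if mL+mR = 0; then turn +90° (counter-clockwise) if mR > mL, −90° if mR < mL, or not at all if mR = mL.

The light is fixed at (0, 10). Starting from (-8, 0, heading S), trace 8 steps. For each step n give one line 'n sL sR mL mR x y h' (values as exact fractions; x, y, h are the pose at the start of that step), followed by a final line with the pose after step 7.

n=0: pose=(-8,0,S); sL=40/193, sR=8/45; mL=256/8685, mR=20/193; mL+mR=1156/8685 → advance +1; mR−mL=644/8685 → turn +1·90°
n=1: pose=(-8,-1,E); sL=5/17, sR=2/9; mL=11/153, mR=5/34; mL+mR=67/306 → advance +1; mR−mL=23/306 → turn +1·90°
n=2: pose=(-7,-1,N); sL=8/29, sR=40/117; mL=-224/3393, mR=4/29; mL+mR=244/3393 → advance +1; mR−mL=692/3393 → turn +1·90°
n=3: pose=(-7,0,W); sL=20/101, sR=20/81; mL=-400/8181, mR=10/101; mL+mR=410/8181 → advance +1; mR−mL=1210/8181 → turn +1·90°
n=4: pose=(-8,0,S); sL=40/193, sR=8/45; mL=256/8685, mR=20/193; mL+mR=1156/8685 → advance +1; mR−mL=644/8685 → turn +1·90°
n=5: pose=(-8,-1,E); sL=5/17, sR=2/9; mL=11/153, mR=5/34; mL+mR=67/306 → advance +1; mR−mL=23/306 → turn +1·90°
n=6: pose=(-7,-1,N); sL=8/29, sR=40/117; mL=-224/3393, mR=4/29; mL+mR=244/3393 → advance +1; mR−mL=692/3393 → turn +1·90°
n=7: pose=(-7,0,W); sL=20/101, sR=20/81; mL=-400/8181, mR=10/101; mL+mR=410/8181 → advance +1; mR−mL=1210/8181 → turn +1·90°

0 40/193 8/45 256/8685 20/193 -8 0 S
1 5/17 2/9 11/153 5/34 -8 -1 E
2 8/29 40/117 -224/3393 4/29 -7 -1 N
3 20/101 20/81 -400/8181 10/101 -7 0 W
4 40/193 8/45 256/8685 20/193 -8 0 S
5 5/17 2/9 11/153 5/34 -8 -1 E
6 8/29 40/117 -224/3393 4/29 -7 -1 N
7 20/101 20/81 -400/8181 10/101 -7 0 W
final -8 0 S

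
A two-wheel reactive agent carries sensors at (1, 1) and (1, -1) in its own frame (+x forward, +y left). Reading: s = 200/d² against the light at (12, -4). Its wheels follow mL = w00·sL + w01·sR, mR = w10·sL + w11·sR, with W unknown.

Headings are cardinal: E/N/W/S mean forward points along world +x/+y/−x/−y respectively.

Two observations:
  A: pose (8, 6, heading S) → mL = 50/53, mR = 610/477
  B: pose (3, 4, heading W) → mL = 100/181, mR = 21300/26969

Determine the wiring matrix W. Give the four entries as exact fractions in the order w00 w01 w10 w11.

0 1/2 1 -1/2

obs A: pose=(8,6,S) → sL=20/9, sR=100/53, mL=50/53, mR=610/477
obs B: pose=(3,4,W) → sL=200/149, sR=200/181, mL=100/181, mR=21300/26969
sensor matrix S = [[20/9, 100/53], [200/149, 200/181]]; det S = -992000/12864213
solve [mL_A; mL_B] = S·[w00; w01] and [mR_A; mR_B] = S·[w10; w11]:
  w00 = 0, w01 = 1/2, w10 = 1, w11 = -1/2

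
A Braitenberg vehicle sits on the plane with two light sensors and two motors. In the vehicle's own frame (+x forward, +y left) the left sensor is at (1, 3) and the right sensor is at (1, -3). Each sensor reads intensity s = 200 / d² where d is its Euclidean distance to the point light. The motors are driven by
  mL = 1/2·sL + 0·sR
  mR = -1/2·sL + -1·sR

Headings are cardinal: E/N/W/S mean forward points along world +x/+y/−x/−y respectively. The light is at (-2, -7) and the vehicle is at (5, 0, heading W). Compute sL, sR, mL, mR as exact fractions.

left sensor world pos  = (4, -3); dL² = 52
right sensor world pos = (4, 3); dR² = 136
sL = 200/52 = 50/13
sR = 200/136 = 25/17
mL = 1/2·sL + 0·sR = 25/13
mR = -1/2·sL + -1·sR = -750/221

50/13 25/17 25/13 -750/221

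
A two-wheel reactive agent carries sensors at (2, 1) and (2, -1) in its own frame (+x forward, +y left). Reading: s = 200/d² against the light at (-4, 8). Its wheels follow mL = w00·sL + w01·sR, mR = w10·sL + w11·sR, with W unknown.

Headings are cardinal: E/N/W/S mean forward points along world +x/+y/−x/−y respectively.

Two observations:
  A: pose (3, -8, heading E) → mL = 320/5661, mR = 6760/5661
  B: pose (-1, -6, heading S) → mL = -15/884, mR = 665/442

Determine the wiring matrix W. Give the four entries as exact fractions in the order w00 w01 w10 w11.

1/2 -1/2 1 1

obs A: pose=(3,-8,E) → sL=100/153, sR=20/37, mL=320/5661, mR=6760/5661
obs B: pose=(-1,-6,S) → sL=25/34, sR=10/13, mL=-15/884, mR=665/442
sensor matrix S = [[100/153, 20/37], [25/34, 10/13]]; det S = 7750/73593
solve [mL_A; mL_B] = S·[w00; w01] and [mR_A; mR_B] = S·[w10; w11]:
  w00 = 1/2, w01 = -1/2, w10 = 1, w11 = 1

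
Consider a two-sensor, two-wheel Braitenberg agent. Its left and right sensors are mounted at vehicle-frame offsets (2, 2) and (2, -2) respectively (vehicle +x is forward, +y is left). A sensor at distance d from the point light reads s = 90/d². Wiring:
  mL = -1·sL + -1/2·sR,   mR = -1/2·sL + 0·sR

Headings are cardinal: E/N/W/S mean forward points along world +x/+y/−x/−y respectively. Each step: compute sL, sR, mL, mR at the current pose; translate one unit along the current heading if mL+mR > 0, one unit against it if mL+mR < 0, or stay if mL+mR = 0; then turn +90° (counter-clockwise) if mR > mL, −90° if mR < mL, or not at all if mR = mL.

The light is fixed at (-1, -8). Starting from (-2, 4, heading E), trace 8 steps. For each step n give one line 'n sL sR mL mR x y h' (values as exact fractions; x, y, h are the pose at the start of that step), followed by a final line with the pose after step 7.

n=0: pose=(-2,4,E); sL=90/197, sR=90/101; mL=-17955/19897, mR=-45/197; mL+mR=-22500/19897 → advance -1; mR−mL=13410/19897 → turn +1·90°
n=1: pose=(-3,4,N); sL=45/106, sR=45/98; mL=-6795/10388, mR=-45/212; mL+mR=-2250/2597 → advance -1; mR−mL=2295/5194 → turn +1·90°
n=2: pose=(-3,3,W); sL=90/97, sR=18/37; mL=-4203/3589, mR=-45/97; mL+mR=-5868/3589 → advance -1; mR−mL=2538/3589 → turn +1·90°
n=3: pose=(-2,3,S); sL=45/41, sR=1; mL=-131/82, mR=-45/82; mL+mR=-88/41 → advance -1; mR−mL=43/41 → turn +1·90°
n=4: pose=(-2,4,E); sL=90/197, sR=90/101; mL=-17955/19897, mR=-45/197; mL+mR=-22500/19897 → advance -1; mR−mL=13410/19897 → turn +1·90°
n=5: pose=(-3,4,N); sL=45/106, sR=45/98; mL=-6795/10388, mR=-45/212; mL+mR=-2250/2597 → advance -1; mR−mL=2295/5194 → turn +1·90°
n=6: pose=(-3,3,W); sL=90/97, sR=18/37; mL=-4203/3589, mR=-45/97; mL+mR=-5868/3589 → advance -1; mR−mL=2538/3589 → turn +1·90°
n=7: pose=(-2,3,S); sL=45/41, sR=1; mL=-131/82, mR=-45/82; mL+mR=-88/41 → advance -1; mR−mL=43/41 → turn +1·90°

0 90/197 90/101 -17955/19897 -45/197 -2 4 E
1 45/106 45/98 -6795/10388 -45/212 -3 4 N
2 90/97 18/37 -4203/3589 -45/97 -3 3 W
3 45/41 1 -131/82 -45/82 -2 3 S
4 90/197 90/101 -17955/19897 -45/197 -2 4 E
5 45/106 45/98 -6795/10388 -45/212 -3 4 N
6 90/97 18/37 -4203/3589 -45/97 -3 3 W
7 45/41 1 -131/82 -45/82 -2 3 S
final -2 4 E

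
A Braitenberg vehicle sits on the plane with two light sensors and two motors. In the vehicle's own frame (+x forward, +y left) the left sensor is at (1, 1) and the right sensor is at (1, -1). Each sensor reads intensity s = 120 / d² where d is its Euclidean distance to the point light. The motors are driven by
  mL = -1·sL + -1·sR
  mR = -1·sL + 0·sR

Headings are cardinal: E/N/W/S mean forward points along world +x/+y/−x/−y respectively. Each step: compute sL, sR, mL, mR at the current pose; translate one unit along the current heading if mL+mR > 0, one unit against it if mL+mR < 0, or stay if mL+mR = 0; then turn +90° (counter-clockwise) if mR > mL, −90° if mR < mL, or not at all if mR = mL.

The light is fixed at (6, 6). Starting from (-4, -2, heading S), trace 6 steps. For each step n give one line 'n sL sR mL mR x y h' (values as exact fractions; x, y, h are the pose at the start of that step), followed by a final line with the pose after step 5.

n=0: pose=(-4,-2,S); sL=20/27, sR=60/101; mL=-3640/2727, mR=-20/27; mL+mR=-5660/2727 → advance -1; mR−mL=60/101 → turn +1·90°
n=1: pose=(-4,-1,E); sL=40/39, sR=24/29; mL=-2096/1131, mR=-40/39; mL+mR=-3256/1131 → advance -1; mR−mL=24/29 → turn +1·90°
n=2: pose=(-5,-1,N); sL=2/3, sR=15/17; mL=-79/51, mR=-2/3; mL+mR=-113/51 → advance -1; mR−mL=15/17 → turn +1·90°
n=3: pose=(-5,-2,W); sL=8/15, sR=120/193; mL=-3344/2895, mR=-8/15; mL+mR=-4888/2895 → advance -1; mR−mL=120/193 → turn +1·90°
n=4: pose=(-4,-2,S); sL=20/27, sR=60/101; mL=-3640/2727, mR=-20/27; mL+mR=-5660/2727 → advance -1; mR−mL=60/101 → turn +1·90°
n=5: pose=(-4,-1,E); sL=40/39, sR=24/29; mL=-2096/1131, mR=-40/39; mL+mR=-3256/1131 → advance -1; mR−mL=24/29 → turn +1·90°

0 20/27 60/101 -3640/2727 -20/27 -4 -2 S
1 40/39 24/29 -2096/1131 -40/39 -4 -1 E
2 2/3 15/17 -79/51 -2/3 -5 -1 N
3 8/15 120/193 -3344/2895 -8/15 -5 -2 W
4 20/27 60/101 -3640/2727 -20/27 -4 -2 S
5 40/39 24/29 -2096/1131 -40/39 -4 -1 E
final -5 -1 N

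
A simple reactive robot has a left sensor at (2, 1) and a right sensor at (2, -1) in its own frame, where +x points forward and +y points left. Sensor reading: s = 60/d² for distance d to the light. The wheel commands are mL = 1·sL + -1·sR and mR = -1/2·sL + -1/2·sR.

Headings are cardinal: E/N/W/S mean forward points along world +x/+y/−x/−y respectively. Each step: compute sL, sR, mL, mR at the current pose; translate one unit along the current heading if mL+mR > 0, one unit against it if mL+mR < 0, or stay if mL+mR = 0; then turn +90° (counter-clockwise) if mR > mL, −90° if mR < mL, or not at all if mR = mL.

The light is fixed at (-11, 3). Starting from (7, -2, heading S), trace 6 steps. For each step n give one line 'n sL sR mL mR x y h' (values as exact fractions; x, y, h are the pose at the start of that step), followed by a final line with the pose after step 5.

0 6/41 30/169 -216/6929 -1122/6929 7 -2 S
1 60/281 12/53 -192/14893 -3276/14893 7 -1 W
2 15/82 15/101 285/8282 -2745/16564 8 -1 N
3 60/457 20/159 400/72663 -9340/72663 8 -2 E
4 6/41 30/169 -216/6929 -1122/6929 7 -2 S
5 60/281 12/53 -192/14893 -3276/14893 7 -1 W
final 8 -1 N

n=0: pose=(7,-2,S); sL=6/41, sR=30/169; mL=-216/6929, mR=-1122/6929; mL+mR=-1338/6929 → advance -1; mR−mL=-906/6929 → turn -1·90°
n=1: pose=(7,-1,W); sL=60/281, sR=12/53; mL=-192/14893, mR=-3276/14893; mL+mR=-3468/14893 → advance -1; mR−mL=-3084/14893 → turn -1·90°
n=2: pose=(8,-1,N); sL=15/82, sR=15/101; mL=285/8282, mR=-2745/16564; mL+mR=-2175/16564 → advance -1; mR−mL=-3315/16564 → turn -1·90°
n=3: pose=(8,-2,E); sL=60/457, sR=20/159; mL=400/72663, mR=-9340/72663; mL+mR=-2980/24221 → advance -1; mR−mL=-9740/72663 → turn -1·90°
n=4: pose=(7,-2,S); sL=6/41, sR=30/169; mL=-216/6929, mR=-1122/6929; mL+mR=-1338/6929 → advance -1; mR−mL=-906/6929 → turn -1·90°
n=5: pose=(7,-1,W); sL=60/281, sR=12/53; mL=-192/14893, mR=-3276/14893; mL+mR=-3468/14893 → advance -1; mR−mL=-3084/14893 → turn -1·90°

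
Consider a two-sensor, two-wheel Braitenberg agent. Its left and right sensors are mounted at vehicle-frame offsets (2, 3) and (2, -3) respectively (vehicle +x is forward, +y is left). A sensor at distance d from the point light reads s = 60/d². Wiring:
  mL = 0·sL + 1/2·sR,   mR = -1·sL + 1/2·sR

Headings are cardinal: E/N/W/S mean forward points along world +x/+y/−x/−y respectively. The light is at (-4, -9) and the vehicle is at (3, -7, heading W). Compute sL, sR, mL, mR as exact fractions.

30/13 6/5 3/5 -111/65

left sensor world pos  = (1, -10); dL² = 26
right sensor world pos = (1, -4); dR² = 50
sL = 60/26 = 30/13
sR = 60/50 = 6/5
mL = 0·sL + 1/2·sR = 3/5
mR = -1·sL + 1/2·sR = -111/65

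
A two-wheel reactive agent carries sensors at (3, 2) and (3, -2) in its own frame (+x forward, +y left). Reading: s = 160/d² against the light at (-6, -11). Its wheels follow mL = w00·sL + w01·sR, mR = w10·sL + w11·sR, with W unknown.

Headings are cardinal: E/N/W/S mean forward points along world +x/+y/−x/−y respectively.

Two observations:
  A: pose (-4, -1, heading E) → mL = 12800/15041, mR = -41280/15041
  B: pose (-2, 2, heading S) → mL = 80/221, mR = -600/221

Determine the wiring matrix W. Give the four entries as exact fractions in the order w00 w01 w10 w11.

obs A: pose=(-4,-1,E) → sL=160/169, sR=160/89, mL=12800/15041, mR=-41280/15041
obs B: pose=(-2,2,S) → sL=20/17, sR=20/13, mL=80/221, mR=-600/221
sensor matrix S = [[160/169, 160/89], [20/17, 20/13]]; det S = -2188800/3324061
solve [mL_A; mL_B] = S·[w00; w01] and [mR_A; mR_B] = S·[w10; w11]:
  w00 = -1, w01 = 1, w10 = -1, w11 = -1

-1 1 -1 -1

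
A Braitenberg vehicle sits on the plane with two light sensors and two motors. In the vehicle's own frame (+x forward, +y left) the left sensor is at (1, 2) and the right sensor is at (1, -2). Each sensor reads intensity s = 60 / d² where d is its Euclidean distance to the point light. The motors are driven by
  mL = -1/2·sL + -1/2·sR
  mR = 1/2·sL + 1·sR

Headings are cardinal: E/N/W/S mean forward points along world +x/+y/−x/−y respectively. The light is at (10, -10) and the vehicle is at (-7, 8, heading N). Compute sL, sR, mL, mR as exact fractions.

30/361 30/293 -9810/105773 15225/105773

left sensor world pos  = (-9, 9); dL² = 722
right sensor world pos = (-5, 9); dR² = 586
sL = 60/722 = 30/361
sR = 60/586 = 30/293
mL = -1/2·sL + -1/2·sR = -9810/105773
mR = 1/2·sL + 1·sR = 15225/105773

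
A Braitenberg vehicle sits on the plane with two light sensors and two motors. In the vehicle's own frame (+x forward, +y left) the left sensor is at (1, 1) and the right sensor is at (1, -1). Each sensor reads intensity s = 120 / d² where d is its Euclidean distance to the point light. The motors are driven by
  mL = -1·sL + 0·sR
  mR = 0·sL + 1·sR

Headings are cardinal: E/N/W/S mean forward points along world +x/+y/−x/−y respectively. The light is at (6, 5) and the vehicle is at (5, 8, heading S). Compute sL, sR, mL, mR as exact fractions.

left sensor world pos  = (6, 7); dL² = 4
right sensor world pos = (4, 7); dR² = 8
sL = 120/4 = 30
sR = 120/8 = 15
mL = -1·sL + 0·sR = -30
mR = 0·sL + 1·sR = 15

30 15 -30 15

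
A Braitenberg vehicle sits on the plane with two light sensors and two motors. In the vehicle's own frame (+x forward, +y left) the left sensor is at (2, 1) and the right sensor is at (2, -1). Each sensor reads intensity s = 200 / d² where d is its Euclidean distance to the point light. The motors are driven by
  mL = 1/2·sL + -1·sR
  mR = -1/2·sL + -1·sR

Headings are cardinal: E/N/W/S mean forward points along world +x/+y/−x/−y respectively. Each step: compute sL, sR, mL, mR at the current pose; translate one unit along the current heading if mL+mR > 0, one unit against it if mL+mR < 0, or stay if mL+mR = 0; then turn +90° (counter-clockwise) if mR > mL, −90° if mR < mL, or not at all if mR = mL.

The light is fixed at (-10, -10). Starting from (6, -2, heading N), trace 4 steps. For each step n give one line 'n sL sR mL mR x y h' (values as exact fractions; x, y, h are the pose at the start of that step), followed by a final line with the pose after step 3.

n=0: pose=(6,-2,N); sL=8/13, sR=200/389; mL=-1044/5057, mR=-4156/5057; mL+mR=-400/389 → advance -1; mR−mL=-8/13 → turn -1·90°
n=1: pose=(6,-3,E); sL=50/97, sR=5/9; mL=-260/873, mR=-710/873; mL+mR=-10/9 → advance -1; mR−mL=-50/97 → turn -1·90°
n=2: pose=(5,-3,S); sL=200/281, sR=200/221; mL=-34100/62101, mR=-78300/62101; mL+mR=-400/221 → advance -1; mR−mL=-200/281 → turn -1·90°
n=3: pose=(5,-2,W); sL=100/109, sR=4/5; mL=-186/545, mR=-686/545; mL+mR=-8/5 → advance -1; mR−mL=-100/109 → turn -1·90°

0 8/13 200/389 -1044/5057 -4156/5057 6 -2 N
1 50/97 5/9 -260/873 -710/873 6 -3 E
2 200/281 200/221 -34100/62101 -78300/62101 5 -3 S
3 100/109 4/5 -186/545 -686/545 5 -2 W
final 6 -2 N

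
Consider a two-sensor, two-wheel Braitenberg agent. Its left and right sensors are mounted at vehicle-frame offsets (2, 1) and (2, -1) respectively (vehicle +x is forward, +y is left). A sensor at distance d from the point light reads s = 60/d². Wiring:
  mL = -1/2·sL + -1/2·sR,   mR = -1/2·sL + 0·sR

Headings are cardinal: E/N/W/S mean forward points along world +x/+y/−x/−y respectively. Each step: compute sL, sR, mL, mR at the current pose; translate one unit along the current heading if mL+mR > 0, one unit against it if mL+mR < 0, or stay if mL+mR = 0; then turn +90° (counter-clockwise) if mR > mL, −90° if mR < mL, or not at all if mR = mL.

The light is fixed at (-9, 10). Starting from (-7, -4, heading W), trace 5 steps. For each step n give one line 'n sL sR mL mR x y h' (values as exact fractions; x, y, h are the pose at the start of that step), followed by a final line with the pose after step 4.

0 4/15 60/169 -788/2535 -2/15 -7 -4 W
1 15/68 3/13 -399/1768 -15/136 -6 -4 S
2 60/169 60/221 -900/2873 -30/169 -6 -3 E
3 30/61 6/13 -378/793 -15/61 -7 -3 N
4 4/15 60/169 -788/2535 -2/15 -7 -4 W
final -6 -4 S

n=0: pose=(-7,-4,W); sL=4/15, sR=60/169; mL=-788/2535, mR=-2/15; mL+mR=-1126/2535 → advance -1; mR−mL=30/169 → turn +1·90°
n=1: pose=(-6,-4,S); sL=15/68, sR=3/13; mL=-399/1768, mR=-15/136; mL+mR=-297/884 → advance -1; mR−mL=3/26 → turn +1·90°
n=2: pose=(-6,-3,E); sL=60/169, sR=60/221; mL=-900/2873, mR=-30/169; mL+mR=-1410/2873 → advance -1; mR−mL=30/221 → turn +1·90°
n=3: pose=(-7,-3,N); sL=30/61, sR=6/13; mL=-378/793, mR=-15/61; mL+mR=-573/793 → advance -1; mR−mL=3/13 → turn +1·90°
n=4: pose=(-7,-4,W); sL=4/15, sR=60/169; mL=-788/2535, mR=-2/15; mL+mR=-1126/2535 → advance -1; mR−mL=30/169 → turn +1·90°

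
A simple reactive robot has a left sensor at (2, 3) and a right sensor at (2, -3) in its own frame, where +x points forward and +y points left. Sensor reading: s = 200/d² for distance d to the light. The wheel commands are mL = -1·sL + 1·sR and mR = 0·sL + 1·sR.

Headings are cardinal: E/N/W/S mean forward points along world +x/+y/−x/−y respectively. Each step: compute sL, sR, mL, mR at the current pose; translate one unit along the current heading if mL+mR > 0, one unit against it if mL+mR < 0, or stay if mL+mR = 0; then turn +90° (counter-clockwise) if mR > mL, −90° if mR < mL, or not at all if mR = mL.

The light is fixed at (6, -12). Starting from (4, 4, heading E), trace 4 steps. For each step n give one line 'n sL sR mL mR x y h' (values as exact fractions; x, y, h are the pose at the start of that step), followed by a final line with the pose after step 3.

0 200/361 200/169 38400/61009 200/169 4 4 E
1 10/17 25/41 15/697 25/41 5 4 N
2 40/41 200/409 -8160/16769 200/409 5 5 W
3 100/113 4/5 -48/565 4/5 4 5 S
final 4 4 E

n=0: pose=(4,4,E); sL=200/361, sR=200/169; mL=38400/61009, mR=200/169; mL+mR=110600/61009 → advance +1; mR−mL=200/361 → turn +1·90°
n=1: pose=(5,4,N); sL=10/17, sR=25/41; mL=15/697, mR=25/41; mL+mR=440/697 → advance +1; mR−mL=10/17 → turn +1·90°
n=2: pose=(5,5,W); sL=40/41, sR=200/409; mL=-8160/16769, mR=200/409; mL+mR=40/16769 → advance +1; mR−mL=40/41 → turn +1·90°
n=3: pose=(4,5,S); sL=100/113, sR=4/5; mL=-48/565, mR=4/5; mL+mR=404/565 → advance +1; mR−mL=100/113 → turn +1·90°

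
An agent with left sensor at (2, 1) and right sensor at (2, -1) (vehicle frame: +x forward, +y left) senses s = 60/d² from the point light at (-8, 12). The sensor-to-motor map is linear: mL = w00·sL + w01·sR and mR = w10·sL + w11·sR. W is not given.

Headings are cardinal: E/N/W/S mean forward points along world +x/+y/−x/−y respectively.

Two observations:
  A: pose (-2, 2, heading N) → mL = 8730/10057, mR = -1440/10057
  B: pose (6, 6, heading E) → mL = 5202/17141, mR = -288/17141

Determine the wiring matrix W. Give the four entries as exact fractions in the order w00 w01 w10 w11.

obs A: pose=(-2,2,N) → sL=60/89, sR=60/113, mL=8730/10057, mR=-1440/10057
obs B: pose=(6,6,E) → sL=60/281, sR=12/61, mL=5202/17141, mR=-288/17141
sensor matrix S = [[60/89, 60/113], [60/281, 12/61]]; det S = 3317760/172387037
solve [mL_A; mL_B] = S·[w00; w01] and [mR_A; mR_B] = S·[w10; w11]:
  w00 = 1/2, w01 = 1, w10 = -1, w11 = 1

1/2 1 -1 1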